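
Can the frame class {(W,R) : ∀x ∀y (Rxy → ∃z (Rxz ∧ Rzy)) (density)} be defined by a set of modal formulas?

The condition is density. A defining modal formula is □□q → □q.
Suppose □□q→□q is valid. Take Rxy and set V(q)={w : xR²w}. Then □□q at x, so □q at x, so q at y, i.e. ∃z(Rxz∧Rzy).

Yes — defined by □□q → □q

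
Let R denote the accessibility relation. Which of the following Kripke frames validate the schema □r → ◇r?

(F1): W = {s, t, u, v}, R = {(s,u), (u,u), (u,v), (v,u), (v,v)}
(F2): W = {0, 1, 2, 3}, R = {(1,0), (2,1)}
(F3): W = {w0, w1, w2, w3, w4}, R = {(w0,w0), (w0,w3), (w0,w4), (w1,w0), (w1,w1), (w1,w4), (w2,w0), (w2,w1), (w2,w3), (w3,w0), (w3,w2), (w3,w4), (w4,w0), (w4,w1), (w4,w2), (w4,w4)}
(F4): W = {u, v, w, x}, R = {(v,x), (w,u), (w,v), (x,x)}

Frame correspondent (Sahlqvist): ∀x ∃y Rxy — i.e. seriality.
(F1): fails — world t has no successor.
(F2): fails — world 0 has no successor.
(F3): condition met.
(F4): fails — world u has no successor.
Valid on: (F3).

(F3)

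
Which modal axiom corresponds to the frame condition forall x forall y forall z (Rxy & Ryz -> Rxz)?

□p → □□p

The condition is transitivity. The 4 schema □p → □□p defines it.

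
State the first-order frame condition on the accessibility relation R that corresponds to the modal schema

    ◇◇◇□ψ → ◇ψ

∀x ∀y (xR³y → ∃w (yRw ∧ xRw))

This is a Sahlqvist (Geach-type) schema ◇^3□^1ψ → □^0◇^1ψ.
First-order correspondent: ∀x ∀y (xR³y → ∃w (yRw ∧ xRw)).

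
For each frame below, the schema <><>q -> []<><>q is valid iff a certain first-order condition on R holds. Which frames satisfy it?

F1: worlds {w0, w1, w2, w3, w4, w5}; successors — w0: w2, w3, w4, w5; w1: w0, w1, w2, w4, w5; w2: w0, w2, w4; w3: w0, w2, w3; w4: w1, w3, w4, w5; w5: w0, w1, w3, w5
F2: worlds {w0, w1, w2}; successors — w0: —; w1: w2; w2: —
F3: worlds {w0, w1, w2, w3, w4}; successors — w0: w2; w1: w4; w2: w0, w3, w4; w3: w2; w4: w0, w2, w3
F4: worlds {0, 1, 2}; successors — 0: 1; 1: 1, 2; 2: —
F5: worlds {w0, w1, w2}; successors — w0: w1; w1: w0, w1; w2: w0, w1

F2, F5

The schema corresponds to a generalized confluence (Geach) condition: forall x forall y forall z ((x R^2 y & xRz) -> exists w (y = w & z R^2 w)).
F1: fails — w0R²w1, w0Rw3 but no w with w1=w and w3R²w.
F2: ✓.
F3: fails — w0R²w4, w0Rw2 but no w with w4=w and w2R²w.
F4: fails — 1R²1, 1R2 but no w with 1=w and 2R²w.
F5: ✓.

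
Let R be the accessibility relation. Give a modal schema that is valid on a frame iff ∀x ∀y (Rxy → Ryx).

p → □◇p

This is symmetry; the standard corresponding axiom is B: p → □◇p.
Suppose p→□◇p is valid. Take Rxy and set V(p)={x}. Then p at x, so □◇p at x, so ◇p at y, so some z with Ryz has p; z=x, i.e. Ryx.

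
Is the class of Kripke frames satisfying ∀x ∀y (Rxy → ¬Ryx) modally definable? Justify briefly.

Not definable by any modal formula

Any modally definable frame class is closed under surjective bounded morphisms.
The 5-cycle (worlds 0,1,2,3,4 with 0→1→2→3→4→0) is asymmetric. Mapping every world to a single reflexive point • is a surjective bounded morphism, and the reflexive point is not asymmetric (R•• but asymmetry requires ¬R••).
So no modal formula (or set of formulas) defines exactly the asymmetric frames.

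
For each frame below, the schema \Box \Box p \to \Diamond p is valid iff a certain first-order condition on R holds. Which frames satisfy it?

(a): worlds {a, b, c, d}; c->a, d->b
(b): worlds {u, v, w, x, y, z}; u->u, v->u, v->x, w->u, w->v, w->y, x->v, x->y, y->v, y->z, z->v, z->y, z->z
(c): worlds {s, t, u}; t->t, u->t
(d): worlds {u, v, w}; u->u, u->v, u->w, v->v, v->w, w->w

The schema corresponds to a generalized confluence (Geach) condition: \forall x \exists w (x R^2 w \wedge xRw).
(a): fails — at a but no w with aR²w and aRw.
(b): satisfies the condition.
(c): fails — at s but no w with sR²w and sRw.
(d): satisfies the condition.

(b), (d)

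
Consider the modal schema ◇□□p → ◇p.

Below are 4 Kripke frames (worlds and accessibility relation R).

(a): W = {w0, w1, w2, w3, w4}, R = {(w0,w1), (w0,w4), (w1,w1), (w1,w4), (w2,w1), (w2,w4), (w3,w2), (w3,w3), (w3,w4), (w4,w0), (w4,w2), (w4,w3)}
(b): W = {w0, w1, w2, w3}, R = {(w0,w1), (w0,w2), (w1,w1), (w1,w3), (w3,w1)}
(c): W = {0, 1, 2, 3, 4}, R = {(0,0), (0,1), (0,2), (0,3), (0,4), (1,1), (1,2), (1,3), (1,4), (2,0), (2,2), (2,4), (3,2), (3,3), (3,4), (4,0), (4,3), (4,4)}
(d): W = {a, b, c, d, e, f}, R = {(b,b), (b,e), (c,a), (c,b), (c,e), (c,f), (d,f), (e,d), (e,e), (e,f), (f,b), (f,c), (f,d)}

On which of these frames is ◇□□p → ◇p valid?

This is the axiom for a generalized confluence (Geach) condition; its first-order frame correspondent is ∀x ∀y (xRy → ∃w (yR²w ∧ xRw)).
(a): ✓.
(b): fails — w0Rw2 but no w with w2R²w and w0Rw.
(c): ✓.
(d): fails — cRa but no w with aR²w and cRw.

(a), (c)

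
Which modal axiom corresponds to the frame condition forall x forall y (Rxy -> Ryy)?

The condition is shift-reflexivity. The T□ schema □(□ψ → ψ) defines it.

□(□ψ → ψ)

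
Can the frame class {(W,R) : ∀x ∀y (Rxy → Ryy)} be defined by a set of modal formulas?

Definable; □(□r → r) defines it

The condition is shift-reflexivity. A defining modal formula is □(□r → r).
Suppose □(□r→r) is valid. Take Rxy and set V(r)={w : Ryw}. Then at y, □r holds; since □(□r→r) at x, □r→r at y, so r at y, i.e. Ryy.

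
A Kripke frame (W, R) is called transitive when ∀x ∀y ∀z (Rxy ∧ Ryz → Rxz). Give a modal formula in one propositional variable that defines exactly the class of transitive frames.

A defining formula is □q → □□q (the 4 axiom).
Suppose □q→□□q is valid. Take Rxy, Ryz and set V(q)={w : Rxw}. Then □q at x, so □□q at x, so □q at y, so q at z, i.e. Rxz.

□q → □□q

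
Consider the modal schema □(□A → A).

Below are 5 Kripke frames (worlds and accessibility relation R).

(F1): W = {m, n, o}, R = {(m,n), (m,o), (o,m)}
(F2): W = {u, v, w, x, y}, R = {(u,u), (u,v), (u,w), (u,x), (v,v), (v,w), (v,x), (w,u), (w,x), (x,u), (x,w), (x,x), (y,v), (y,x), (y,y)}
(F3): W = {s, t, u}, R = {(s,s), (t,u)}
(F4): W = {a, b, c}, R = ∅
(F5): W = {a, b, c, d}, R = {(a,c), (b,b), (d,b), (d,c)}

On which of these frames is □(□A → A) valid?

Frame correspondent (Sahlqvist): ∀x ∀y (Rxy → Ryy) — i.e. shift-reflexivity.
(F1): fails — Rom but not Rmm.
(F2): fails — Rxw but not Rww.
(F3): fails — Rtu but not Ruu.
(F4): holds.
(F5): fails — Rac but not Rcc.

(F4)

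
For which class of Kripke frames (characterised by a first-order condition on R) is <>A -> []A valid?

Suppose ◇A→□A is valid. Take Rxy, Rxz and set V(A)={y}. Then ◇A at x, so □A at x, so A at z, i.e. z=y.
Conversely, on a frame with partial functionality the schema holds at every world under every valuation.
So the correspondent is partial functionality.

partial functionality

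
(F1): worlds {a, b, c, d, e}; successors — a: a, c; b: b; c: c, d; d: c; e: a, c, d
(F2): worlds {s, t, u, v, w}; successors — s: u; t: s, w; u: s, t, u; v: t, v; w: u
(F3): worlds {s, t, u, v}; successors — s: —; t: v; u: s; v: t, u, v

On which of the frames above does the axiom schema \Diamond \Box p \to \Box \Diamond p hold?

This is the axiom for convergence; its first-order frame correspondent is \forall x \forall y \forall z (Rxy \wedge Rxz \to \exists w (Ryw \wedge Rzw)).
(F1): holds.
(F2): fails — Rut and Rus but t and s have no common successor.
(F3): fails — Rus and Rus but s and s have no common successor.

(F1)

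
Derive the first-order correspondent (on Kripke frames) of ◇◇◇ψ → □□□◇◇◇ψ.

This is a Sahlqvist (Geach-type) schema ◇^3□^0ψ → □^3◇^3ψ.
First-order correspondent: ∀x ∀y ∀z ((xR³y ∧ xR³z) → ∃w (y = w ∧ zR³w)).

∀x ∀y ∀z ((xR³y ∧ xR³z) → ∃w (y = w ∧ zR³w))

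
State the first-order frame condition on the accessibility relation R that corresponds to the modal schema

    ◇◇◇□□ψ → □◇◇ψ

This is a Sahlqvist (Geach-type) schema ◇^3□^2ψ → □^1◇^2ψ.
First-order correspondent: ∀x ∀y ∀z ((xR³y ∧ xRz) → ∃w (yR²w ∧ zR²w)).

∀x ∀y ∀z ((xR³y ∧ xRz) → ∃w (yR²w ∧ zR²w))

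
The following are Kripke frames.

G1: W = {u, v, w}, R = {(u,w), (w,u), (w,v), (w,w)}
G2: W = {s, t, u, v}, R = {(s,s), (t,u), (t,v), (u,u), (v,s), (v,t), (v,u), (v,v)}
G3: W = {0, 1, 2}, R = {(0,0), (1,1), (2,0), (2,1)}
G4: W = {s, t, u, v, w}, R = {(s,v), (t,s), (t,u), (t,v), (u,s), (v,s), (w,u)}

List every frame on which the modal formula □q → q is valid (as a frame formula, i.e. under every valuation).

none

This is the axiom for reflexivity; its first-order frame correspondent is ∀x Rxx.
G1: fails — world u does not see itself.
G2: fails — world t does not see itself.
G3: fails — world 2 does not see itself.
G4: fails — world s does not see itself.
Valid on no frame.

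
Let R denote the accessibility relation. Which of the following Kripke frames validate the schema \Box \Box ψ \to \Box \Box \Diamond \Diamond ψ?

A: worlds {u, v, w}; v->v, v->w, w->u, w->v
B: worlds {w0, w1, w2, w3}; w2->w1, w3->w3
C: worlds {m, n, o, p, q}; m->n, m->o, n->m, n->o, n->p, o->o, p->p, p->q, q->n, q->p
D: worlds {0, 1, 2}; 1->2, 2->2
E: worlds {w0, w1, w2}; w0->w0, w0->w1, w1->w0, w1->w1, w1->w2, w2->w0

B, C, D, E

Frame correspondent (Sahlqvist): \forall x \forall z (x R^2 z \to \exists w (x R^2 w \wedge z R^2 w)) — i.e. a generalized confluence (Geach) condition.
A: fails — vR²u but no t with vR²t and uR²t.
B: ✓.
C: ✓.
D: ✓.
E: ✓.
Valid on: B, C, D, E.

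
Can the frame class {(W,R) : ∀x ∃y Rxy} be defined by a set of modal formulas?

The condition is seriality. A defining modal formula is □p → ◇p.

Definable; □p → ◇p defines it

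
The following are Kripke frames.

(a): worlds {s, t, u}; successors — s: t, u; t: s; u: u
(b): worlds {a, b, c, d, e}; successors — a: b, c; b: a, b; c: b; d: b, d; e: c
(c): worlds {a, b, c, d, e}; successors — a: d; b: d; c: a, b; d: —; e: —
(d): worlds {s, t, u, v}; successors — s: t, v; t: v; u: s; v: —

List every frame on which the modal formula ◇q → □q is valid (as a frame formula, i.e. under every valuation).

none

The schema corresponds to partial functionality: ∀x ∀y ∀z (Rxy ∧ Rxz → y = z).
(a): fails — s sees both t and u.
(b): fails — a sees both b and c.
(c): fails — c sees both a and b.
(d): fails — s sees both t and v.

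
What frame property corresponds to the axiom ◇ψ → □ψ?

This schema is the CD axiom.
Its frame correspondent is partial functionality — ∀x ∀y ∀z (Rxy ∧ Rxz → y = z).

Partial functionality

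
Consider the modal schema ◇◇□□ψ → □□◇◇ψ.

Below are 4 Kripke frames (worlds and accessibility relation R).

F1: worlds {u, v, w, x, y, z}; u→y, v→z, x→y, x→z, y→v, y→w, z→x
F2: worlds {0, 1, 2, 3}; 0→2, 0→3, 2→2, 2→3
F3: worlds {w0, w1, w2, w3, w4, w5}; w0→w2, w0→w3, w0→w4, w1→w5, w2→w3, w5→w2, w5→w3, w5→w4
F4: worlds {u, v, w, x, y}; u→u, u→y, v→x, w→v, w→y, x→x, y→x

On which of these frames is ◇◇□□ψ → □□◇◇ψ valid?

F4

This is the axiom for a generalized confluence (Geach) condition; its first-order frame correspondent is ∀x ∀y ∀z ((xR²y ∧ xR²z) → ∃w (yR²w ∧ zR²w)).
F1: fails — uR²v, uR²w but no t with vR²t and wR²t.
F2: fails — 0R²2, 0R²3 but no w with 2R²w and 3R²w.
F3: fails — w0R²w3, w0R²w3 but no w with w3R²w and w3R²w.
F4: holds.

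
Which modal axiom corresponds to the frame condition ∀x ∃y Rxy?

□ψ → ◇ψ

A defining formula is □ψ → ◇ψ (the D axiom).
Suppose □ψ→◇ψ is valid. At any x set V(ψ)=W. Then □ψ at x, so ◇ψ at x, so x has a successor.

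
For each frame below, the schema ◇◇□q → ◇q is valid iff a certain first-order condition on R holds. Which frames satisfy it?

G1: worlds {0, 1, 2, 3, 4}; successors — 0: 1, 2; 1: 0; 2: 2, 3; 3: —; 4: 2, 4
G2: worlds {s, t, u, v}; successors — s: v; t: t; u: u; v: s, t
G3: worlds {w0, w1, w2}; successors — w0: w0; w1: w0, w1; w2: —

G3

This is the axiom for a generalized confluence (Geach) condition; its first-order frame correspondent is ∀x ∀y (xR²y → ∃w (yRw ∧ xRw)).
G1: fails — 0R²3 but no w with 3Rw and 0Rw.
G2: fails — sR²t but no w with tRw and sRw.
G3: condition met.
Valid on: G3.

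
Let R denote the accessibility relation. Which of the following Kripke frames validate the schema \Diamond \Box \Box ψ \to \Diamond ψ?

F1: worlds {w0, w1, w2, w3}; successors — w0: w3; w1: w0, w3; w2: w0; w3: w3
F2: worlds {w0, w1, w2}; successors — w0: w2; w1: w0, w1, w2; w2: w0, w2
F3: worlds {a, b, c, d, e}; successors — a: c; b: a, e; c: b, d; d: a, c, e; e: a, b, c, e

The schema corresponds to a generalized confluence (Geach) condition: \forall x \forall y (xRy \to \exists w (y R^2 w \wedge xRw)).
F1: fails — w2Rw0 but no w with w0R²w and w2Rw.
F2: holds.
F3: fails — bRa but no w with aR²w and bRw.

F2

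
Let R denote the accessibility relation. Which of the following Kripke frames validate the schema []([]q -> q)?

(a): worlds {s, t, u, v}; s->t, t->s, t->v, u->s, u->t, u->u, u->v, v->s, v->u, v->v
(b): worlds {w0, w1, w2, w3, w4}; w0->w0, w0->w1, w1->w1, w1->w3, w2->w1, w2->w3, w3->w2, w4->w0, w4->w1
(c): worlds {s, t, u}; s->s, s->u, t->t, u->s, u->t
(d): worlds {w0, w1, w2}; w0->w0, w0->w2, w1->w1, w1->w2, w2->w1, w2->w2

(d)

This is the axiom for shift-reflexivity; its first-order frame correspondent is forall x forall y (Rxy -> Ryy).
(a): fails — Rut but not Rtt.
(b): fails — Rw3w2 but not Rw2w2.
(c): fails — Rsu but not Ruu.
(d): holds.
Valid on: (d).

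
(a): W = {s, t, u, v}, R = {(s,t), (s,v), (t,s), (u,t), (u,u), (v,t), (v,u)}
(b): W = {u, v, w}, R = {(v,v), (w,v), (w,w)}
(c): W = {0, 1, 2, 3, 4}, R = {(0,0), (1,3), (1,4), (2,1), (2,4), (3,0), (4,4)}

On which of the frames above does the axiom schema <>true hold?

(a), (c)

This is the axiom for seriality; its first-order frame correspondent is forall x exists y Rxy.
(a): satisfies the condition.
(b): fails — world u has no successor.
(c): satisfies the condition.
Valid on: (a), (c).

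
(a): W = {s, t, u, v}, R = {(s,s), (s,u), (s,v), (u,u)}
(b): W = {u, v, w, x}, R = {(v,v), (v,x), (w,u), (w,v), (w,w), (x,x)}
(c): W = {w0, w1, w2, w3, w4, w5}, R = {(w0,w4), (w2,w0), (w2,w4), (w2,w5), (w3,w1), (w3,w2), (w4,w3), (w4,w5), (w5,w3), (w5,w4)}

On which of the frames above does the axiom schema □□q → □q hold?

Frame correspondent (Sahlqvist): ∀x ∀y (Rxy → ∃z (Rxz ∧ Rzy)) — i.e. density.
(a): ✓.
(b): ✓.
(c): fails — Rw0w4 but no z with Rw0z and Rzw4.
Valid on: (a), (b).

(a), (b)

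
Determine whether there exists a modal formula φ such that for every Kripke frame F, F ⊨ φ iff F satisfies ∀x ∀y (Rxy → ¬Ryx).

Not modally definable

Any modally definable frame class is closed under surjective bounded morphisms.
The 5-cycle (worlds s,t,u,v,w with s→t→u→v→w→s) is asymmetric. Mapping every world to a single reflexive point • is a surjective bounded morphism, and the reflexive point is not asymmetric (R•• but asymmetry requires ¬R••).
So the class is not modally definable.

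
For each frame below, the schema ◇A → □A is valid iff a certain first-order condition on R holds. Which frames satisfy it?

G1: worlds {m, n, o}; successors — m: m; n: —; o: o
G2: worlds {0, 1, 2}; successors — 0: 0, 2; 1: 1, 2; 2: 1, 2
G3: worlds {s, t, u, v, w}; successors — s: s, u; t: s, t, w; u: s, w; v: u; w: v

The schema corresponds to partial functionality: ∀x ∀y ∀z (Rxy ∧ Rxz → y = z).
G1: condition met.
G2: fails — 0 sees both 0 and 2.
G3: fails — s sees both s and u.

G1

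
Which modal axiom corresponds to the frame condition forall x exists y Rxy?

A defining formula is □ψ → ◇ψ (the D axiom).

□ψ → ◇ψ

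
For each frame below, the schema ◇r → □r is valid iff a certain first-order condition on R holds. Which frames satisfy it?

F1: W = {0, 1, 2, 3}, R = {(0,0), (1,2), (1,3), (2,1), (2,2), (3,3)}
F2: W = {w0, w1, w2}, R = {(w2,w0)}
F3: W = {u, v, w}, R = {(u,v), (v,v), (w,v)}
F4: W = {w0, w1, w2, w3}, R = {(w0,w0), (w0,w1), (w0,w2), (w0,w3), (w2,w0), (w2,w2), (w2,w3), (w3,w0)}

This is the axiom for partial functionality; its first-order frame correspondent is ∀x ∀y ∀z (Rxy ∧ Rxz → y = z).
F1: fails — 1 sees both 2 and 3.
F2: holds.
F3: holds.
F4: fails — w0 sees both w0 and w1.
Valid on: F2, F3.

F2, F3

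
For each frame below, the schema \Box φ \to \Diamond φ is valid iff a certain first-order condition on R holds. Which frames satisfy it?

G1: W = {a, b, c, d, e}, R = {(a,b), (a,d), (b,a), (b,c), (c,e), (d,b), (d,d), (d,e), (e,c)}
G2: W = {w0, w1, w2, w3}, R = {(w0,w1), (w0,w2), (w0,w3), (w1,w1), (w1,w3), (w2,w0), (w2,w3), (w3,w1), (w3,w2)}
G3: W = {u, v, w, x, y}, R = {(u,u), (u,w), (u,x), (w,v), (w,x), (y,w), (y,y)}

This is the axiom for seriality; its first-order frame correspondent is \forall x \exists y Rxy.
G1: satisfies the condition.
G2: satisfies the condition.
G3: fails — world v has no successor.

G1, G2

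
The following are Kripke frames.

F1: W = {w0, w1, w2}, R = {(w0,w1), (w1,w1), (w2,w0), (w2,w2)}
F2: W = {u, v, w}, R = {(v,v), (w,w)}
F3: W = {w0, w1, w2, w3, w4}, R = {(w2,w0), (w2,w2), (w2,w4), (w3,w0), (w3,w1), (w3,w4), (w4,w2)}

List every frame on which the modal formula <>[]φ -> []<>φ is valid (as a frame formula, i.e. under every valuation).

This is the axiom for convergence; its first-order frame correspondent is forall x forall y forall z (Rxy & Rxz -> exists w (Ryw & Rzw)).
F1: fails — Rw2w0 and Rw2w2 but w0 and w2 have no common successor.
F2: ✓.
F3: fails — Rw2w4 and Rw2w0 but w4 and w0 have no common successor.

F2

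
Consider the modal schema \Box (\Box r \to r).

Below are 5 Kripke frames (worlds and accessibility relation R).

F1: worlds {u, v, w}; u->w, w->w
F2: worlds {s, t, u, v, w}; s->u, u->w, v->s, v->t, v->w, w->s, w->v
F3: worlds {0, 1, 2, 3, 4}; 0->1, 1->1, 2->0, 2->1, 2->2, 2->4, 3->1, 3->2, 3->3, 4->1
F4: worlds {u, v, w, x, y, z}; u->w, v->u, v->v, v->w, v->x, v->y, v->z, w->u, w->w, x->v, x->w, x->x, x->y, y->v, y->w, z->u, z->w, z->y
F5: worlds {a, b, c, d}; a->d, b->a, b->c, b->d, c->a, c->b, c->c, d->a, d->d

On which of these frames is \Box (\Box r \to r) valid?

Frame correspondent (Sahlqvist): \forall x \forall y (Rxy \to Ryy) — i.e. shift-reflexivity.
F1: satisfies the condition.
F2: fails — Ruw but not Rww.
F3: fails — R20 but not R00.
F4: fails — Rvz but not Rzz.
F5: fails — Rba but not Raa.
Valid on: F1.

F1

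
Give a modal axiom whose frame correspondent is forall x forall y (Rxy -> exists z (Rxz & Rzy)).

□□r → □r

A defining formula is □□r → □r (the C4 axiom).
Suppose □□r→□r is valid. Take Rxy and set V(r)={w : xR²w}. Then □□r at x, so □r at x, so r at y, i.e. ∃z(Rxz∧Rzy).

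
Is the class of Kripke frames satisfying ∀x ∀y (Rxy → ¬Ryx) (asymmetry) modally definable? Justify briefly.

No — not modally definable

Modal frame validity is preserved under surjective bounded morphisms.
The 4-cycle (worlds s,t,u,v with s→t→u→v→s) is asymmetric. Mapping every world to a single reflexive point • is a surjective bounded morphism, and the reflexive point is not asymmetric (R•• but asymmetry requires ¬R••).
So no modal formula (or set of formulas) defines exactly the asymmetric frames.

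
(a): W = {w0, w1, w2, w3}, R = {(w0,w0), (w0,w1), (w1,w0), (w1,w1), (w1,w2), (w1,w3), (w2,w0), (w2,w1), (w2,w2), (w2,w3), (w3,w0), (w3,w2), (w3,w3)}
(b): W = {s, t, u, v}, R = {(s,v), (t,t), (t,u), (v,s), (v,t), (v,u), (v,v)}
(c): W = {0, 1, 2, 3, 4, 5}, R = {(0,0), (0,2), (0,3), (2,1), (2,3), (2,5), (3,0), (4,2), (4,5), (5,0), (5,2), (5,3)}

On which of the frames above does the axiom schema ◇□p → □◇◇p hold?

Frame correspondent (Sahlqvist): ∀x ∀y ∀z ((xRy ∧ xRz) → ∃w (yRw ∧ zR²w)) — i.e. a generalized confluence (Geach) condition.
(a): ✓.
(b): fails — tRt, tRu but no w with tRw and uR²w.
(c): fails — 2R1, 2R1 but no w with 1Rw and 1R²w.

(a)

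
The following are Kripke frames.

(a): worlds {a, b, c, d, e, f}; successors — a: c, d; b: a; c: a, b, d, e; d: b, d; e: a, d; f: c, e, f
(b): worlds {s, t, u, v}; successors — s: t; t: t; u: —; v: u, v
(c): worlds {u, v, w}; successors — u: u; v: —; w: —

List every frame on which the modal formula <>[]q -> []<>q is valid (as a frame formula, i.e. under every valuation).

The schema corresponds to convergence: forall x forall y forall z (Rxy & Rxz -> exists w (Ryw & Rzw)).
(a): fails — Rcd and Rcb but d and b have no common successor.
(b): fails — Rvu and Rvu but u and u have no common successor.
(c): condition met.
Valid on: (c).

(c)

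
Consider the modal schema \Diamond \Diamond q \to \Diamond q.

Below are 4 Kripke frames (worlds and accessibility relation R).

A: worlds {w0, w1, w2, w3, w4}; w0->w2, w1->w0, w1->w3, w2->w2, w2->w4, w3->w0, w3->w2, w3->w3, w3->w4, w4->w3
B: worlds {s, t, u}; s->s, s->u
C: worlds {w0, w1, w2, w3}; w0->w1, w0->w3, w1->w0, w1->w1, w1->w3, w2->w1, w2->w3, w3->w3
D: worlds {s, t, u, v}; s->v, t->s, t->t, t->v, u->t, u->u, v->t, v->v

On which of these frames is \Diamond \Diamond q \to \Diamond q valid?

This is the axiom for a generalized confluence (Geach) condition; its first-order frame correspondent is \forall x \forall y (x R^2 y \to \exists w (y = w \wedge xRw)).
A: fails — w0R²w4 but no w with w4=w and w0Rw.
B: holds.
C: fails — w0R²w0 but no w with w0=w and w0Rw.
D: fails — sR²t but no w with t=w and sRw.

B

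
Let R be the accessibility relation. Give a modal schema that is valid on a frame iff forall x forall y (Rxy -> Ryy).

□(□r → r)

This is shift-reflexivity; the standard corresponding axiom is T□: □(□r → r).
Suppose □(□r→r) is valid. Take Rxy and set V(r)={w : Ryw}. Then at y, □r holds; since □(□r→r) at x, □r→r at y, so r at y, i.e. Ryy.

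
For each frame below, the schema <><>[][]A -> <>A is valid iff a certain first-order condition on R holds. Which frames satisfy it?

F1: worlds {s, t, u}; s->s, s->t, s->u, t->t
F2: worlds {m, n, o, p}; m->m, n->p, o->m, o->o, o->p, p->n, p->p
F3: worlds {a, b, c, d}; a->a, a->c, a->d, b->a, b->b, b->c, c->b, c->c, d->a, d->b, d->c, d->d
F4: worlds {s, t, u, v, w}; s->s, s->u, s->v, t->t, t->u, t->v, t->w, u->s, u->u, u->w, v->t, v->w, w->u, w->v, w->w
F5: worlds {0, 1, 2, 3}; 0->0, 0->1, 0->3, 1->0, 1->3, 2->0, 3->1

Frame correspondent (Sahlqvist): forall x forall y (x R^2 y -> exists w (y R^2 w & xRw)) — i.e. a generalized confluence (Geach) condition.
F1: fails — sR²u but no w with uR²w and sRw.
F2: holds.
F3: holds.
F4: holds.
F5: fails — 3R²3 but no w with 3R²w and 3Rw.
Valid on: F2, F3, F4.

F2, F3, F4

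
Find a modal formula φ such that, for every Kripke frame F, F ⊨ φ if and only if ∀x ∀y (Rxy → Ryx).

A defining formula is ψ → □◇ψ (the B axiom).

ψ → □◇ψ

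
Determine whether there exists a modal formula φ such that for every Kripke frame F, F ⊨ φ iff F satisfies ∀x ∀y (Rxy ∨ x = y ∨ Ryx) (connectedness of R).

No

Modal frame validity is preserved under disjoint unions.
Take 3 disjoint single-world reflexive frames: each is trivially connected, but their disjoint union has 3 worlds with no edge between distinct components, so it is not connected.
So the class is not modally definable.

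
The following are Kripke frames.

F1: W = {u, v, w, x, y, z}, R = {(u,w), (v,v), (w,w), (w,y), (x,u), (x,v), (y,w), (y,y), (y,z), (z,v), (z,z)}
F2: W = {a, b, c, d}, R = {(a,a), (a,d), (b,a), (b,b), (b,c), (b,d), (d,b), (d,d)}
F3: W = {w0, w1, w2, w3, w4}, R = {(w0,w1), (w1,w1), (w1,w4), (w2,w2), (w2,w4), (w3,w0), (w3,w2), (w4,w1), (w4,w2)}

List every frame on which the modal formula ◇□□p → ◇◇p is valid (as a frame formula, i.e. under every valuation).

This is the axiom for a generalized confluence (Geach) condition; its first-order frame correspondent is ∀x ∀y (xRy → ∃w (yR²w ∧ xR²w)).
F1: holds.
F2: fails — bRc but no w with cR²w and bR²w.
F3: holds.

F1, F3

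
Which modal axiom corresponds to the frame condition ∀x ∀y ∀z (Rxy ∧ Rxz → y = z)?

The condition is partial functionality. The CD schema ◇p → □p defines it.

◇p → □p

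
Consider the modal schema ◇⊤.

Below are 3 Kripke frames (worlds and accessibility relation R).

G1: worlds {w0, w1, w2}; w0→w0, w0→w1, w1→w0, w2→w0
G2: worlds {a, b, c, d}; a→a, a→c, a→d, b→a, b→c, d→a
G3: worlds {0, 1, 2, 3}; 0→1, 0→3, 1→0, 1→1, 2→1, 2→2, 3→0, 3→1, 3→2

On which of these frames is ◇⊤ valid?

G1, G3

This is the axiom for seriality; its first-order frame correspondent is ∀x ∃y Rxy.
G1: satisfies the condition.
G2: fails — world c has no successor.
G3: satisfies the condition.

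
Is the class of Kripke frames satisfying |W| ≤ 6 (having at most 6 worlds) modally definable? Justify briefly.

Modal frame validity is preserved under disjoint unions.
Any modal formula valid on each of 7 disjoint one-world frames is valid on their disjoint union (validity is preserved under disjoint unions). Each one-world frame has |W|=1≤6, but the union has |W|=7.
So no modal formula (or set of formulas) defines exactly the |W|≤6 frames.

Not modally definable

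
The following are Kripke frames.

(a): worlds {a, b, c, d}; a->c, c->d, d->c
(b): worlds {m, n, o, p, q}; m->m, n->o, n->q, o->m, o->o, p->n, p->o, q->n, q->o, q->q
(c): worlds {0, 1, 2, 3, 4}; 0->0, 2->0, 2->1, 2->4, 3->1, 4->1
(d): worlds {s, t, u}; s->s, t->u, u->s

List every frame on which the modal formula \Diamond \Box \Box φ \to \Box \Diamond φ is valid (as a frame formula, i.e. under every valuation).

The schema corresponds to a generalized confluence (Geach) condition: \forall x \forall y \forall z ((xRy \wedge xRz) \to \exists w (y R^2 w \wedge zRw)).
(a): fails — aRc, aRc but no w with cR²w and cRw.
(b): satisfies the condition.
(c): fails — 2R0, 2R1 but no w with 0R²w and 1Rw.
(d): satisfies the condition.
Valid on: (b), (d).

(b), (d)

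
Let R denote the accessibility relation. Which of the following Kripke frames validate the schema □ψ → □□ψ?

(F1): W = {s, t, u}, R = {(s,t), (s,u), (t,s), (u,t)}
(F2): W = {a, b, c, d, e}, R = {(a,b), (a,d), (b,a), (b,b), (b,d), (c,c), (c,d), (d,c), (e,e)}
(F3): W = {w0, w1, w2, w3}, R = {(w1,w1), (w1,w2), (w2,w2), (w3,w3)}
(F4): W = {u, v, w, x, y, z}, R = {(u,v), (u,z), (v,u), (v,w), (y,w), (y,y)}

The schema corresponds to transitivity: ∀x ∀y ∀z (Rxy ∧ Ryz → Rxz).
(F1): fails — Rts and Rsu but not Rtu.
(F2): fails — Rdc and Rcd but not Rdd.
(F3): condition met.
(F4): fails — Ruv and Rvw but not Ruw.

(F3)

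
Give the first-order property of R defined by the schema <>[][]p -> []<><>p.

forall x forall y forall z ((xRy & xRz) -> exists w (y R^2 w & z R^2 w))

This is a Sahlqvist (Geach-type) schema ◇^1□^2p → □^1◇^2p.
First-order correspondent: forall x forall y forall z ((xRy & xRz) -> exists w (y R^2 w & z R^2 w)).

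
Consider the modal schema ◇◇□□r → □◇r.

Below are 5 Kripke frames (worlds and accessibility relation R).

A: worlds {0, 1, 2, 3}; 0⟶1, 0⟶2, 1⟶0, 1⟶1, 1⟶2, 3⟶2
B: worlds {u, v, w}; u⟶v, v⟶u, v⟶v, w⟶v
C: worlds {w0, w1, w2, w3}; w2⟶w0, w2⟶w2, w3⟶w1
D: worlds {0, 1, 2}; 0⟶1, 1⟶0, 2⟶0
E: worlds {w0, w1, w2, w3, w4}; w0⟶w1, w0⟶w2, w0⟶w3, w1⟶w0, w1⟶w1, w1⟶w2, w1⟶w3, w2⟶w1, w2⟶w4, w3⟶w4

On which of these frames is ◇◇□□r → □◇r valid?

B, D

The schema corresponds to a generalized confluence (Geach) condition: ∀x ∀y ∀z ((xR²y ∧ xRz) → ∃w (yR²w ∧ zRw)).
A: fails — 0R²0, 0R2 but no w with 0R²w and 2Rw.
B: ✓.
C: fails — w2R²w0, w2Rw0 but no w with w0R²w and w0Rw.
D: ✓.
E: fails — w0R²w2, w0Rw3 but no w with w2R²w and w3Rw.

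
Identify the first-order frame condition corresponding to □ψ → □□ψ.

transitivity: ∀x ∀y ∀z (Rxy ∧ Ryz → Rxz)

Suppose □ψ→□□ψ is valid. Take Rxy, Ryz and set V(ψ)={w : Rxw}. Then □ψ at x, so □□ψ at x, so □ψ at y, so ψ at z, i.e. Rxz.
Conversely, any frame satisfying ∀x ∀y ∀z (Rxy ∧ Ryz → Rxz) validates the schema.
Frame condition: ∀x ∀y ∀z (Rxy ∧ Ryz → Rxz).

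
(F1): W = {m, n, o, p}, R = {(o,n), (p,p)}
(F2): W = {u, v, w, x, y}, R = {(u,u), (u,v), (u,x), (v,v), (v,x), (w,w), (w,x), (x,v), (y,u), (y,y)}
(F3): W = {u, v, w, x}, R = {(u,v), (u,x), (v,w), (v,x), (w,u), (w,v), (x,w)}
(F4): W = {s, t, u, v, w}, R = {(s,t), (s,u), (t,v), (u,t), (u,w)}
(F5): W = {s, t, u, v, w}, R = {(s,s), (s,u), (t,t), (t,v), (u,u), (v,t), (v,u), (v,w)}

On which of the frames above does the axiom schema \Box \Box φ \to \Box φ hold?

(F2)

The schema corresponds to density: \forall x \forall y (Rxy \to \exists z (Rxz \wedge Rzy)).
(F1): fails — Ron but no z with Roz and Rzn.
(F2): holds.
(F3): fails — Ruv but no z with Ruz and Rzv.
(F4): fails — Ruw but no z with Ruz and Rzw.
(F5): fails — Rvw but no z with Rvz and Rzw.
Valid on: (F2).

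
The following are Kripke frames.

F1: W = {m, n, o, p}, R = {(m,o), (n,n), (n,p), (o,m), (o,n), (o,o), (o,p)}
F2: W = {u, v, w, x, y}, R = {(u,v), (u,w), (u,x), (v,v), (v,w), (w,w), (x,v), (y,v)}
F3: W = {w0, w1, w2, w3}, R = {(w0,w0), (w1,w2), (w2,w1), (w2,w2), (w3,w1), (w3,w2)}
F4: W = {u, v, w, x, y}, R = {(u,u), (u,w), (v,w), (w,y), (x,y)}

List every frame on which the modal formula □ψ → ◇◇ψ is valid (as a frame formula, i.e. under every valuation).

F2, F3

Frame correspondent (Sahlqvist): ∀x ∃w (xRw ∧ xR²w) — i.e. a generalized confluence (Geach) condition.
F1: fails — at p but no w with pRw and pR²w.
F2: holds.
F3: holds.
F4: fails — at v but no t with vRt and vR²t.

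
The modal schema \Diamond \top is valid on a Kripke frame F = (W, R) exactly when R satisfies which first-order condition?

seriality

◇⊤ holds at w iff w has a successor, so frame-validity of ◇⊤ is exactly seriality. Equivalently via □p → ◇p:
Suppose □p→◇p is valid. At any x set V(p)=W. Then □p at x, so ◇p at x, so x has a successor.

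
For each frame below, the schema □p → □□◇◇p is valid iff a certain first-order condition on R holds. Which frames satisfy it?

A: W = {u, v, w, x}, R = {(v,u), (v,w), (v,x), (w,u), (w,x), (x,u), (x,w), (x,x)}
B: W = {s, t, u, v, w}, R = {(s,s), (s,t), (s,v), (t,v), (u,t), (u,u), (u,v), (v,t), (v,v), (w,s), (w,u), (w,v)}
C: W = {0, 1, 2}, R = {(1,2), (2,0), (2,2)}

B

This is the axiom for a generalized confluence (Geach) condition; its first-order frame correspondent is ∀x ∀z (xR²z → ∃w (xRw ∧ zR²w)).
A: fails — vR²u but no t with vRt and uR²t.
B: condition met.
C: fails — 1R²0 but no w with 1Rw and 0R²w.
Valid on: B.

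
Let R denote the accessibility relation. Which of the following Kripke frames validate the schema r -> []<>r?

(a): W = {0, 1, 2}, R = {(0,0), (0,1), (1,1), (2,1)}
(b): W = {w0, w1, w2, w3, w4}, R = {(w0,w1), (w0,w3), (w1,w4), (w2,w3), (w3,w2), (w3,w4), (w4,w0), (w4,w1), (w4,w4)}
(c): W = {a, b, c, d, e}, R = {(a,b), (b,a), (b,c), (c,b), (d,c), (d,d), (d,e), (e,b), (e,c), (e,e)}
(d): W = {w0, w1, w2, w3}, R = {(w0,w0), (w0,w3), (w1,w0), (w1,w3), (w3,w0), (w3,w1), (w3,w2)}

none

This is the axiom for symmetry; its first-order frame correspondent is forall x forall y (Rxy -> Ryx).
(a): fails — R01 but not R10.
(b): fails — Rw4w0 but not Rw0w4.
(c): fails — Reb but not Rbe.
(d): fails — Rw1w0 but not Rw0w1.
Valid on no frame.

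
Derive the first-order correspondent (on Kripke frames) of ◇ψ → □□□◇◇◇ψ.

∀x ∀y ∀z ((xRy ∧ xR³z) → ∃w (y = w ∧ zR³w))

This is a Sahlqvist (Geach-type) schema ◇^1□^0ψ → □^3◇^3ψ.
Minimal-valuation argument: fix x; take any y with xR^1y and any z with xR^3z. Set V(ψ) to the set of worlds R-reachable from y in exactly 0 steps. Then □^0ψ holds at y, so the antecedent holds at x; validity forces ◇^3ψ at z, giving a w with zR^3w and yR^0w.
First-order correspondent: ∀x ∀y ∀z ((xRy ∧ xR³z) → ∃w (y = w ∧ zR³w)).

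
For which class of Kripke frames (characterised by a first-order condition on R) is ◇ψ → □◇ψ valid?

Suppose ◇ψ→□◇ψ is valid. Take Rxy, Rxz and set V(ψ)={y}. Then ◇ψ at x, so □◇ψ at x, so ◇ψ at z, so some w with Rzw has ψ; w=y, i.e. Rzy. By symmetry of the argument, Ryz.
Conversely, any frame satisfying ∀x ∀y ∀z (Rxy ∧ Rxz → Ryz) validates the schema.
Frame condition: ∀x ∀y ∀z (Rxy ∧ Rxz → Ryz).

The Euclidean property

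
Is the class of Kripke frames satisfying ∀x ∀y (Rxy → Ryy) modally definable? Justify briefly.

Definable; □(□r → r) defines it

The condition is shift-reflexivity. A defining modal formula is □(□r → r).
Suppose □(□r→r) is valid. Take Rxy and set V(r)={w : Ryw}. Then at y, □r holds; since □(□r→r) at x, □r→r at y, so r at y, i.e. Ryy.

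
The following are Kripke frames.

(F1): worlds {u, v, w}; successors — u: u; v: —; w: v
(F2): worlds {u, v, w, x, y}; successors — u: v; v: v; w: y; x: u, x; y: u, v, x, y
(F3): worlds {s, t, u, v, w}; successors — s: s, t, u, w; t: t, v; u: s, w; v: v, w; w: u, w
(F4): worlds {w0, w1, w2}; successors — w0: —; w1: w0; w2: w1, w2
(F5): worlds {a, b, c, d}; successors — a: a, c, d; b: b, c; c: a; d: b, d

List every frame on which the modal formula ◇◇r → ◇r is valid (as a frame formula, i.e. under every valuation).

(F1)

The schema corresponds to transitivity: ∀x ∀y ∀z (Rxy ∧ Ryz → Rxz).
(F1): holds.
(F2): fails — Rxu and Ruv but not Rxv.
(F3): fails — Rtv and Rvw but not Rtw.
(F4): fails — Rw2w1 and Rw1w0 but not Rw2w0.
(F5): fails — Rbc and Rca but not Rba.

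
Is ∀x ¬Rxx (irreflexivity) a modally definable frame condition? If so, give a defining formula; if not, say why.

Any modally definable frame class is closed under surjective bounded morphisms.
The 2-cycle (worlds 0,1 with 0→1→0) is irreflexive, and the map sending every world to a single reflexive point • is a surjective bounded morphism (forth: every edge maps to (•,•); back: every world has a successor). So any modal formula valid on the 2-cycle is also valid on the reflexive point, which is not irreflexive.
So the class is not modally definable.

Not modally definable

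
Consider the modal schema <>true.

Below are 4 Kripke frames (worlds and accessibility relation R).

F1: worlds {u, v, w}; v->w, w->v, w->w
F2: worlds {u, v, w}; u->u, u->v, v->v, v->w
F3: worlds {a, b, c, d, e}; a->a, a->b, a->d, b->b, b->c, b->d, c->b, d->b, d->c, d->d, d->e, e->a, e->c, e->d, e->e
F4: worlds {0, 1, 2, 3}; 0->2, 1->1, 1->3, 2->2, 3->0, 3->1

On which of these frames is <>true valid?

This is the axiom for seriality; its first-order frame correspondent is forall x exists y Rxy.
F1: fails — world u has no successor.
F2: fails — world w has no successor.
F3: satisfies the condition.
F4: satisfies the condition.

F3, F4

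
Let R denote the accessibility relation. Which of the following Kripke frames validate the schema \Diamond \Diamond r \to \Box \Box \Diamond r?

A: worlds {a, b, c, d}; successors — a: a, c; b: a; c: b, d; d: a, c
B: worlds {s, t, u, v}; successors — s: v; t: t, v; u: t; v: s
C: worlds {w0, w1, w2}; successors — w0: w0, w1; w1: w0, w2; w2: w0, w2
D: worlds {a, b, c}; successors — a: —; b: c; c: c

This is the axiom for a generalized confluence (Geach) condition; its first-order frame correspondent is \forall x \forall y \forall z ((x R^2 y \wedge x R^2 z) \to \exists w (y = w \wedge zRw)).
A: fails — aR²a, aR²c but no w with a=w and cRw.
B: fails — sR²s, sR²s but no w with s=w and sRw.
C: fails — w0R²w1, w0R²w1 but no w with w1=w and w1Rw.
D: ✓.
Valid on: D.

D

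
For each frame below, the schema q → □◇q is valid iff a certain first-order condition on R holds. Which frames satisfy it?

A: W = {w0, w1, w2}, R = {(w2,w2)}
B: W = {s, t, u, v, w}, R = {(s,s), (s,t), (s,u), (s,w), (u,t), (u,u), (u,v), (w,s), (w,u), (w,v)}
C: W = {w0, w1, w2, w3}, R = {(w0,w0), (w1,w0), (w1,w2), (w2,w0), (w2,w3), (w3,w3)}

This is the axiom for symmetry; its first-order frame correspondent is ∀x ∀y (Rxy → Ryx).
A: condition met.
B: fails — Ruv but not Rvu.
C: fails — Rw1w2 but not Rw2w1.
Valid on: A.

A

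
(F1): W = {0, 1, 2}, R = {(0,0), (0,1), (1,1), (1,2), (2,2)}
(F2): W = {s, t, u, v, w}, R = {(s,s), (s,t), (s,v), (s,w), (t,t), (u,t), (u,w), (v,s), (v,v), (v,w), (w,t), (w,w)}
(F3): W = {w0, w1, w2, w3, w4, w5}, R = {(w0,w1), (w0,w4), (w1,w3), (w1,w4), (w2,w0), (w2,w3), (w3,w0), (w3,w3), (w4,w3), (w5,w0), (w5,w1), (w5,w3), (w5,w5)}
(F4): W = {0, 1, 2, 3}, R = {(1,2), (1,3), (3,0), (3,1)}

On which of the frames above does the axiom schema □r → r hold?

(F1)

This is the axiom for reflexivity; its first-order frame correspondent is ∀x Rxx.
(F1): ✓.
(F2): fails — world u does not see itself.
(F3): fails — world w0 does not see itself.
(F4): fails — world 0 does not see itself.
Valid on: (F1).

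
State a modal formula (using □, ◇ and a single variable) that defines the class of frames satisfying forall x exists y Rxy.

□p → ◇p

This is seriality; the standard corresponding axiom is D: □p → ◇p.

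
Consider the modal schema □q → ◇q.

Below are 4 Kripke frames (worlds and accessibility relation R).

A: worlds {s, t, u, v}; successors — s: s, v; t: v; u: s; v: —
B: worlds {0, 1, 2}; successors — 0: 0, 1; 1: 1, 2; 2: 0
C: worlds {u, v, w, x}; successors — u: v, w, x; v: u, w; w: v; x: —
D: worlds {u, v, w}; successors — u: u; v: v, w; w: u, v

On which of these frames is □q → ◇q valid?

B, D

The schema corresponds to seriality: ∀x ∃y Rxy.
A: fails — world v has no successor.
B: satisfies the condition.
C: fails — world x has no successor.
D: satisfies the condition.
Valid on: B, D.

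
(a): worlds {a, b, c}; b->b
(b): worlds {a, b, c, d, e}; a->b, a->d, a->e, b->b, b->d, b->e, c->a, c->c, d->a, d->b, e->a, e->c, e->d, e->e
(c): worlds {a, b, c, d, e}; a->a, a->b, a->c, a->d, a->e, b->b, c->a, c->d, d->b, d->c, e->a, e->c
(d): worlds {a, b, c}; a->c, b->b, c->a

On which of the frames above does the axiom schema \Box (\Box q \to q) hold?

Frame correspondent (Sahlqvist): \forall x \forall y (Rxy \to Ryy) — i.e. shift-reflexivity.
(a): holds.
(b): fails — Rea but not Raa.
(c): fails — Rcd but not Rdd.
(d): fails — Rac but not Rcc.
Valid on: (a).

(a)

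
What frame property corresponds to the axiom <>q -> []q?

Suppose ◇q→□q is valid. Take Rxy, Rxz and set V(q)={y}. Then ◇q at x, so □q at x, so q at z, i.e. z=y.

partial functionality: forall x forall y forall z (Rxy & Rxz -> y = z)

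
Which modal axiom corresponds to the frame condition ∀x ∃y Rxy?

□p → ◇p

A defining formula is □p → ◇p (the D axiom).
Suppose □p→◇p is valid. At any x set V(p)=W. Then □p at x, so ◇p at x, so x has a successor.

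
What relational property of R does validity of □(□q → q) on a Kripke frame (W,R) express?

Suppose □(□q→q) is valid. Take Rxy and set V(q)={w : Ryw}. Then at y, □q holds; since □(□q→q) at x, □q→q at y, so q at y, i.e. Ryy.
Conversely, any frame satisfying ∀x ∀y (Rxy → Ryy) validates the schema.
Frame condition: ∀x ∀y (Rxy → Ryy).

shift-reflexivity: ∀x ∀y (Rxy → Ryy)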